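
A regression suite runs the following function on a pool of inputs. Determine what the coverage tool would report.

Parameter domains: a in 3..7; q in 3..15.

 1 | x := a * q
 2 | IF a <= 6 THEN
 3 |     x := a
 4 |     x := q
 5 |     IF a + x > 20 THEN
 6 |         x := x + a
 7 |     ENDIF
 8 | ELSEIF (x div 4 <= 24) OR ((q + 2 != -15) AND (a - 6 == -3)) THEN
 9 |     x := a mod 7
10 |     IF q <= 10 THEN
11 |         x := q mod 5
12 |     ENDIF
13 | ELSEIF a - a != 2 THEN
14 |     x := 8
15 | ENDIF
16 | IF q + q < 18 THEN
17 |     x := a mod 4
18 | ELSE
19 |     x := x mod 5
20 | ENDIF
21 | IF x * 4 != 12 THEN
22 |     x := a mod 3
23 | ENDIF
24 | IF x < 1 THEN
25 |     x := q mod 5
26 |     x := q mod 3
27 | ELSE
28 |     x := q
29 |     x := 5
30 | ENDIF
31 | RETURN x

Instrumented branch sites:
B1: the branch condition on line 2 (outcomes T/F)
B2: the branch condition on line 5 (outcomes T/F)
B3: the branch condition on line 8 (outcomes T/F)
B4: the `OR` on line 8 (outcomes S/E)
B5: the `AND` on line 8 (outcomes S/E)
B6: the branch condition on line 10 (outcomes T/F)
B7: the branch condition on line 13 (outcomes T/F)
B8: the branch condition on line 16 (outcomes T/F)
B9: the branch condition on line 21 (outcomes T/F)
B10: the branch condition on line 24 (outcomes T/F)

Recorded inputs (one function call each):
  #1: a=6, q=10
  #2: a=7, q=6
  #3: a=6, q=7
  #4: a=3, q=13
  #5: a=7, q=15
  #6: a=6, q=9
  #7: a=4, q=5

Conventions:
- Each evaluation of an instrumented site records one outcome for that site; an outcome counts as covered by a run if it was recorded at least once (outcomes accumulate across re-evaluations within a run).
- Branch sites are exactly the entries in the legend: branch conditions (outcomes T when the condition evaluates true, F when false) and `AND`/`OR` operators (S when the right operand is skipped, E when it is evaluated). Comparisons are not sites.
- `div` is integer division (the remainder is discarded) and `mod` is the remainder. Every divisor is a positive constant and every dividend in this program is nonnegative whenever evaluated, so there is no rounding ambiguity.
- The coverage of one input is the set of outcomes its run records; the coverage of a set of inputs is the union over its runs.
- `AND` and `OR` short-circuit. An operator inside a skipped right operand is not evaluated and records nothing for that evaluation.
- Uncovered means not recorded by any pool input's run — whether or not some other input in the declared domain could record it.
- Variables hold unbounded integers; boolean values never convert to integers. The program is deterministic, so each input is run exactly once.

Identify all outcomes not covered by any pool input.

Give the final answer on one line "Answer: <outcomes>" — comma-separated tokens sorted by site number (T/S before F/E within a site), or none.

input #1 (a=6, q=10): events B1->T, B2->F, B8->F, B9->T, B10->T; covers B1=T, B2=F, B8=F, B9=T, B10=T
input #2 (a=7, q=6): events B1->F, B4->S, B3->T, B6->T, B8->T, B9->F, B10->F; covers B1=F, B3=T, B4=S, B6=T, B8=T, B9=F, B10=F
input #3 (a=6, q=7): events B1->T, B2->F, B8->T, B9->T, B10->T; covers B1=T, B2=F, B8=T, B9=T, B10=T
input #4 (a=3, q=13): events B1->T, B2->F, B8->F, B9->F, B10->F; covers B1=T, B2=F, B8=F, B9=F, B10=F
input #5 (a=7, q=15): events B1->F, B4->E, B5->E, B3->F, B7->T, B8->F, B9->F, B10->F; covers B1=F, B3=F, B4=E, B5=E, B7=T, B8=F, B9=F, B10=F
input #6 (a=6, q=9): events B1->T, B2->F, B8->F, B9->T, B10->T; covers B1=T, B2=F, B8=F, B9=T, B10=T
input #7 (a=4, q=5): events B1->T, B2->F, B8->T, B9->T, B10->F; covers B1=T, B2=F, B8=T, B9=T, B10=F
union over the pool: B1=T, B1=F, B2=F, B3=T, B3=F, B4=S, B4=E, B5=E, B6=T, B7=T, B8=T, B8=F, B9=T, B9=F, B10=T, B10=F
uncovered (4 of 20): B2=T, B5=S, B6=F, B7=F

Answer: B2=T, B5=S, B6=F, B7=F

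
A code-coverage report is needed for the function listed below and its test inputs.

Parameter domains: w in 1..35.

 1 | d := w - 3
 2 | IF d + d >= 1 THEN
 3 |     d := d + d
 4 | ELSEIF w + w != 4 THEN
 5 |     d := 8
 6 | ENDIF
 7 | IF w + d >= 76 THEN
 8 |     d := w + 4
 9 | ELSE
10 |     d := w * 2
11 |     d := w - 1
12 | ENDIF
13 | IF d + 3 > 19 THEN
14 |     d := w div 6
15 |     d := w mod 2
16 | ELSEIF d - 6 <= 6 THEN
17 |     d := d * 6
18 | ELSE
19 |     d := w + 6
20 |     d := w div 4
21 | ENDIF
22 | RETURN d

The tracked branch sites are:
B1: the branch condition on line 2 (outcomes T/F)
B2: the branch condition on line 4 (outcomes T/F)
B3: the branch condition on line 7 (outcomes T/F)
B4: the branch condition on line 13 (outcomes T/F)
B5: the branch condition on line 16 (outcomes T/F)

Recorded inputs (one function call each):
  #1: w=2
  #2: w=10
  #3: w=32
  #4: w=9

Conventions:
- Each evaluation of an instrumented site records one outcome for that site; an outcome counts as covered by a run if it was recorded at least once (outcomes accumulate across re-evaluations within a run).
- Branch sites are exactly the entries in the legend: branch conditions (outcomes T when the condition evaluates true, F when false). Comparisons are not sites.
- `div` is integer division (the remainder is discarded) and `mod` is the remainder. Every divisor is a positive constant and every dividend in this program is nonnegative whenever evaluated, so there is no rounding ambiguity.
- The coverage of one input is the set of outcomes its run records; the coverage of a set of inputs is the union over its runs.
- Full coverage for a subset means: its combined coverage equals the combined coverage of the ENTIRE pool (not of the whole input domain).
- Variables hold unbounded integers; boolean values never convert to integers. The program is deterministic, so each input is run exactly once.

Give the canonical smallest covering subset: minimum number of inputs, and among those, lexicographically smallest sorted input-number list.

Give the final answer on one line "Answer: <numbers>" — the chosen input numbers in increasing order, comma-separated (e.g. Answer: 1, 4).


input #1, w=2: events B1->F, B2->F, B3->F, B4->F, B5->T; outcomes B1=F, B2=F, B3=F, B4=F, B5=T
input #2, w=10: events B1->T, B3->F, B4->F, B5->T; outcomes B1=T, B3=F, B4=F, B5=T
input #3, w=32: events B1->T, B3->T, B4->T; outcomes B1=T, B3=T, B4=T
input #4, w=9: events B1->T, B3->F, B4->F, B5->T; outcomes B1=T, B3=F, B4=F, B5=T
the full pool covers 8 outcomes: B1=T, B1=F, B2=F, B3=T, B3=F, B4=T, B4=F, B5=T
no size-1 subset reaches all 8 outcomes (best union: 5/8)
at size 2, {1, 3} reaches all 8 outcomes; every lexicographically earlier size-2 subset fails
Answer: 1, 3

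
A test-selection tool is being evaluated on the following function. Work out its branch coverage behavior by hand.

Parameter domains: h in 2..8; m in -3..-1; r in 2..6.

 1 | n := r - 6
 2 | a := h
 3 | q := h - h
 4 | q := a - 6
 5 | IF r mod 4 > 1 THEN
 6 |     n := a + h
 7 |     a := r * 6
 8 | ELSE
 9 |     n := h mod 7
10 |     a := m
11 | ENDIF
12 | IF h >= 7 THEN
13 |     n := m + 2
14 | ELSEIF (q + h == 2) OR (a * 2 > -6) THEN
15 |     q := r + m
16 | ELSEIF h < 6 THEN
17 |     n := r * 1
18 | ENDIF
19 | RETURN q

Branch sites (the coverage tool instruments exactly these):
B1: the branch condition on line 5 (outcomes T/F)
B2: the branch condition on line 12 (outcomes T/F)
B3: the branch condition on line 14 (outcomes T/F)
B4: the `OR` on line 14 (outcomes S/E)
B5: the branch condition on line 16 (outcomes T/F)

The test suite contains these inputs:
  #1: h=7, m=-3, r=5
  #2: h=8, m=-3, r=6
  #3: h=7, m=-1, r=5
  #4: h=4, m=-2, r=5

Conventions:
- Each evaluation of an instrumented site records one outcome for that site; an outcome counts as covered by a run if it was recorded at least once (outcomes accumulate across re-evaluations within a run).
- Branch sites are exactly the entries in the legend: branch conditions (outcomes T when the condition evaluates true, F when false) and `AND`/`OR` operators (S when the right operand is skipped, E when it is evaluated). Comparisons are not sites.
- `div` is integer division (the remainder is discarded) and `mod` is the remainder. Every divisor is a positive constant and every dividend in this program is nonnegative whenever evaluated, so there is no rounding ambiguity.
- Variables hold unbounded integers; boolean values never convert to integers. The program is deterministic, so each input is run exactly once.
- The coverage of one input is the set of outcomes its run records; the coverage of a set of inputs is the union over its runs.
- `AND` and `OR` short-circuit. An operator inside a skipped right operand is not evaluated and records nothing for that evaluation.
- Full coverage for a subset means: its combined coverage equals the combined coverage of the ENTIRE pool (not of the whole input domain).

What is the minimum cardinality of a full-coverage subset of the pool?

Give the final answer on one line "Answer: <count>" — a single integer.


input #1, h=7, m=-3, r=5: events B1->F, B2->T; outcomes B1=F, B2=T
input #2, h=8, m=-3, r=6: events B1->T, B2->T; outcomes B1=T, B2=T
input #3, h=7, m=-1, r=5: events B1->F, B2->T; outcomes B1=F, B2=T
input #4, h=4, m=-2, r=5: events B1->F, B2->F, B4->S, B3->T; outcomes B1=F, B2=F, B3=T, B4=S
the full pool covers 6 outcomes: B1=T, B1=F, B2=T, B2=F, B3=T, B4=S
every size-1 subset falls short of the 6 outcomes (best: 4/6)
inputs {2, 4} (size 2) cover everything; no size-2 subset with a lexicographically smaller index list covers all 6
Answer: 2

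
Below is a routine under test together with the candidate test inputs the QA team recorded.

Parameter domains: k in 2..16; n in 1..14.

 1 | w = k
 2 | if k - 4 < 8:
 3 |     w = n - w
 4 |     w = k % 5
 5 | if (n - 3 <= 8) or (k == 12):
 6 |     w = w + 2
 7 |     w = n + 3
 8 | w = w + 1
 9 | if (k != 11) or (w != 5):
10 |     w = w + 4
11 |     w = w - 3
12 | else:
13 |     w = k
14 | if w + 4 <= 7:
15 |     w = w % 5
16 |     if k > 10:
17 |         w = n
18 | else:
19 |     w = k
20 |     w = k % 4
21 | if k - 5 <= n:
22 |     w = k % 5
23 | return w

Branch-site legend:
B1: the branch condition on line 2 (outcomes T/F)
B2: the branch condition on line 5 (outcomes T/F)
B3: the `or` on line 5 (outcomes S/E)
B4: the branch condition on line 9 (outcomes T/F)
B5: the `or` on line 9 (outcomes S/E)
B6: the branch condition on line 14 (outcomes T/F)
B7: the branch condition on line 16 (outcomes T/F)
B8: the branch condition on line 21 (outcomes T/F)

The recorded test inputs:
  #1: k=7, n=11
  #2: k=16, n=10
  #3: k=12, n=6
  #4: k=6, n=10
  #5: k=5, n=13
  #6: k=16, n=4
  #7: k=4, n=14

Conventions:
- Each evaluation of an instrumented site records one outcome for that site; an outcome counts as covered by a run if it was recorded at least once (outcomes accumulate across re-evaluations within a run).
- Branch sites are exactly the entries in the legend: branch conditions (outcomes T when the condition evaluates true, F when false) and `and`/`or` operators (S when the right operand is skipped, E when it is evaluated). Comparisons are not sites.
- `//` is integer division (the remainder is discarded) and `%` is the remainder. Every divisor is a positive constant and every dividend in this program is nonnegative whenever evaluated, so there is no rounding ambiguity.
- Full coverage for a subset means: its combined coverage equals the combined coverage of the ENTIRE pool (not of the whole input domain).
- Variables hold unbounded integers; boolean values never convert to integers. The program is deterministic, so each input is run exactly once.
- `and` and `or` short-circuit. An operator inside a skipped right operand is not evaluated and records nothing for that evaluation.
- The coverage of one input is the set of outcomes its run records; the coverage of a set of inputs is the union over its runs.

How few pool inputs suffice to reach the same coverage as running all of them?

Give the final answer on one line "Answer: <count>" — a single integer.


#1 (k=7, n=11) -> covered: B1=T, B2=T, B3=S, B4=T, B5=S, B6=F, B8=T
#2 (k=16, n=10) -> covered: B1=F, B2=T, B3=S, B4=T, B5=S, B6=F, B8=F
#3 (k=12, n=6) -> covered: B1=F, B2=T, B3=S, B4=T, B5=S, B6=F, B8=F
#4 (k=6, n=10) -> covered: B1=T, B2=T, B3=S, B4=T, B5=S, B6=F, B8=T
#5 (k=5, n=13) -> covered: B1=T, B2=F, B3=E, B4=T, B5=S, B6=T, B7=F, B8=T
#6 (k=16, n=4) -> covered: B1=F, B2=T, B3=S, B4=T, B5=S, B6=F, B8=F
#7 (k=4, n=14) -> covered: B1=T, B2=F, B3=E, B4=T, B5=S, B6=F, B8=T
pool-wide coverage (13 outcomes): B1=T, B1=F, B2=T, B2=F, B3=S, B3=E, B4=T, B5=S, B6=T, B6=F, B7=F, B8=T, B8=F
size 1 is not enough: best union over all size-1 subsets is 8/13
at size 2, {2, 5} reaches all 13 outcomes; every lexicographically earlier size-2 subset fails
Answer: 2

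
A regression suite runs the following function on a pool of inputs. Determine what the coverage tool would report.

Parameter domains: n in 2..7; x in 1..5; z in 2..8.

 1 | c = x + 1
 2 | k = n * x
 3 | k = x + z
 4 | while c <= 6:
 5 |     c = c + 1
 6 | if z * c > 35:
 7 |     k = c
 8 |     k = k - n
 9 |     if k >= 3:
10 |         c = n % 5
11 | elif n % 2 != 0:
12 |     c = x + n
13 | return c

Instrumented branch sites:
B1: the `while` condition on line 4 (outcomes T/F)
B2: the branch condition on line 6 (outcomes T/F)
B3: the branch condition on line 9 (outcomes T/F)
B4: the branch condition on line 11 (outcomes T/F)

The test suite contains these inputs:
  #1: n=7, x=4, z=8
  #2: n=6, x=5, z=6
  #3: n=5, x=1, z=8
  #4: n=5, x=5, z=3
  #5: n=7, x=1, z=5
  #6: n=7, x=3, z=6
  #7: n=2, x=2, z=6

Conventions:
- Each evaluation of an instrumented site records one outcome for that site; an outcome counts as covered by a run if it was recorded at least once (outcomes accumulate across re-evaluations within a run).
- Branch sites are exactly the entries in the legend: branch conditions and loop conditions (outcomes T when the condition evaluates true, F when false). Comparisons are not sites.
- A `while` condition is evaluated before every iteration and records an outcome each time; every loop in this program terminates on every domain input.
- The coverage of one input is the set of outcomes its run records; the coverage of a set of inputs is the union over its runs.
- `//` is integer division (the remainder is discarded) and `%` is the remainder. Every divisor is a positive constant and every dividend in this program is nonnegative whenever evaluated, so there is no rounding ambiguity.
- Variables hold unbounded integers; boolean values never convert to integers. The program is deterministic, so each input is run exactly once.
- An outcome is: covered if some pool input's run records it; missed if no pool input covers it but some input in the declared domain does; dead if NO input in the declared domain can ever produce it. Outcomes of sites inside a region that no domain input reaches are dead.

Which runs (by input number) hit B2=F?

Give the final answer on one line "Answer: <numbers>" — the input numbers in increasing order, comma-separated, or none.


input #1 (n=7, x=4, z=8): never hits B2=F
input #2 (n=6, x=5, z=6): never hits B2=F
input #3 (n=5, x=1, z=8): never hits B2=F
input #4 (n=5, x=5, z=3): hits B2=F
input #5 (n=7, x=1, z=5): hits B2=F
input #6 (n=7, x=3, z=6): never hits B2=F
input #7 (n=2, x=2, z=6): never hits B2=F
Answer: 4, 5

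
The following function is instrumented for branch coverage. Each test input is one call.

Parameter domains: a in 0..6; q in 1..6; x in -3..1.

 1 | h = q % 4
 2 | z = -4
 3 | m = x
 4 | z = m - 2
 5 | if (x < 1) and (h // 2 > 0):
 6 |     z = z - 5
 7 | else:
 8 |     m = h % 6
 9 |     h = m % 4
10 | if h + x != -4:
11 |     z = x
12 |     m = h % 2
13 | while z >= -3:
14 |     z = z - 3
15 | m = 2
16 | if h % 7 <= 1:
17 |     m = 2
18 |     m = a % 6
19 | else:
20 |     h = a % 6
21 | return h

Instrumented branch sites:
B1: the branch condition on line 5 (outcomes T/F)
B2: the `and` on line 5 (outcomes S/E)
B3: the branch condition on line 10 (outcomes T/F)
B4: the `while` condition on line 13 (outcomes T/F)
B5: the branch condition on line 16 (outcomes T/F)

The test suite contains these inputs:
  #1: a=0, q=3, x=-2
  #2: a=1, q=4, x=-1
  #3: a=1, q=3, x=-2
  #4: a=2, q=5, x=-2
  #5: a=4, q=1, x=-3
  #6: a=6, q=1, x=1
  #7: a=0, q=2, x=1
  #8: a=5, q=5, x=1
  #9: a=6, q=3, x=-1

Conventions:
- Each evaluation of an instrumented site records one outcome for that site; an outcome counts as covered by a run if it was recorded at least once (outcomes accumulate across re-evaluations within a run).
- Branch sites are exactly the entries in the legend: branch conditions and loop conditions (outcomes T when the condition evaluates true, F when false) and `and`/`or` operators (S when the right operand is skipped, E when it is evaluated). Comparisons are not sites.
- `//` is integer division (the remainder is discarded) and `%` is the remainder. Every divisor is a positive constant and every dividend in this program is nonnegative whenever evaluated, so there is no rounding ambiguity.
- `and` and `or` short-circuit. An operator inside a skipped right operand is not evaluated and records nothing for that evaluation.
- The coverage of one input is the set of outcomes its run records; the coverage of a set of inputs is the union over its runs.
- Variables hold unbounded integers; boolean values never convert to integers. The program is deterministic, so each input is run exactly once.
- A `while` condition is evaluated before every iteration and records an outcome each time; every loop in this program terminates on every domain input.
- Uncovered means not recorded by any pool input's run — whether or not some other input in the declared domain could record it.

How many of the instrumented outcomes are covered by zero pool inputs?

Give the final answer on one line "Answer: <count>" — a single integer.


#1 (a=0, q=3, x=-2) -> B2->E, B1->T, B3->T, B4->T, B4->F, B5->F; covered: B1=T, B2=E, B3=T, B4=T, B4=F, B5=F
#2 (a=1, q=4, x=-1) -> B2->E, B1->F, B3->T, B4->T, B4->F, B5->T; covered: B1=F, B2=E, B3=T, B4=T, B4=F, B5=T
#3 (a=1, q=3, x=-2) -> B2->E, B1->T, B3->T, B4->T, B4->F, B5->F; covered: B1=T, B2=E, B3=T, B4=T, B4=F, B5=F
#4 (a=2, q=5, x=-2) -> B2->E, B1->F, B3->T, B4->T, B4->F, B5->T; covered: B1=F, B2=E, B3=T, B4=T, B4=F, B5=T
#5 (a=4, q=1, x=-3) -> B2->E, B1->F, B3->T, B4->T, B4->F, B5->T; covered: B1=F, B2=E, B3=T, B4=T, B4=F, B5=T
#6 (a=6, q=1, x=1) -> B2->S, B1->F, B3->T, B4->T, B4->T, B4->F, B5->T; covered: B1=F, B2=S, B3=T, B4=T, B4=F, B5=T
#7 (a=0, q=2, x=1) -> B2->S, B1->F, B3->T, B4->T, B4->T, B4->F, B5->F; covered: B1=F, B2=S, B3=T, B4=T, B4=F, B5=F
#8 (a=5, q=5, x=1) -> B2->S, B1->F, B3->T, B4->T, B4->T, B4->F, B5->T; covered: B1=F, B2=S, B3=T, B4=T, B4=F, B5=T
#9 (a=6, q=3, x=-1) -> B2->E, B1->T, B3->T, B4->T, B4->F, B5->F; covered: B1=T, B2=E, B3=T, B4=T, B4=F, B5=F
union over the pool: B1=T, B1=F, B2=S, B2=E, B3=T, B4=T, B4=F, B5=T, B5=F
uncovered (1 of 10): B3=F
Answer: 1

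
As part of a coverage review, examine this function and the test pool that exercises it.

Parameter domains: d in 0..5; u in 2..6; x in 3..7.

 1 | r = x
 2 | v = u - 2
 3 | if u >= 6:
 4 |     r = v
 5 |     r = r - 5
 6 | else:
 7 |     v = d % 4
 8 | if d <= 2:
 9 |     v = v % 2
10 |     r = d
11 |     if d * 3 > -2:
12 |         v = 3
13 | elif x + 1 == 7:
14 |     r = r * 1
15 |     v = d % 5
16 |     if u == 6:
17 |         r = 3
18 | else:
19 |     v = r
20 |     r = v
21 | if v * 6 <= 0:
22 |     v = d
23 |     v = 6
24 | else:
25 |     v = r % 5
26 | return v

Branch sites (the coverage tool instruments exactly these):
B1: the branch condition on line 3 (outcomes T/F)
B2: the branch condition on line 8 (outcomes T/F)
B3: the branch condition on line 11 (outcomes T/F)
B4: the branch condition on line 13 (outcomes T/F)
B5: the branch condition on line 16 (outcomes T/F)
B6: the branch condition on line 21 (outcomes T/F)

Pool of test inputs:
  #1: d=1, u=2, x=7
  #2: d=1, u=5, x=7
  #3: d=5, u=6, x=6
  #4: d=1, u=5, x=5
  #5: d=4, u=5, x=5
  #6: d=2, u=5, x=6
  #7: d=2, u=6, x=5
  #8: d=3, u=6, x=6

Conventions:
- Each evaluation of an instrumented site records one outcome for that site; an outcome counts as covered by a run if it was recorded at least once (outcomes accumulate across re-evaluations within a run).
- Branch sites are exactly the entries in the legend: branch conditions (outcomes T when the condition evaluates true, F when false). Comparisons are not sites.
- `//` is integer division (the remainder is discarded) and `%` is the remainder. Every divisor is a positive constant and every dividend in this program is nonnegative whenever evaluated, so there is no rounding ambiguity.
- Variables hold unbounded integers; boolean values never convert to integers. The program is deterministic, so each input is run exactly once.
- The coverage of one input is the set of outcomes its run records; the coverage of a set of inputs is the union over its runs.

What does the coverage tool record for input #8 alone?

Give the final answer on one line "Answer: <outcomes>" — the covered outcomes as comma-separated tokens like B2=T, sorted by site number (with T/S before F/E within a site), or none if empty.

Running input #8 (d=3, u=6, x=6), event by event:
  B1->T, B2->F, B4->T, B5->T, B6->F
as a set, this run covers: B1=T, B2=F, B4=T, B5=T, B6=F

Answer: B1=T, B2=F, B4=T, B5=T, B6=F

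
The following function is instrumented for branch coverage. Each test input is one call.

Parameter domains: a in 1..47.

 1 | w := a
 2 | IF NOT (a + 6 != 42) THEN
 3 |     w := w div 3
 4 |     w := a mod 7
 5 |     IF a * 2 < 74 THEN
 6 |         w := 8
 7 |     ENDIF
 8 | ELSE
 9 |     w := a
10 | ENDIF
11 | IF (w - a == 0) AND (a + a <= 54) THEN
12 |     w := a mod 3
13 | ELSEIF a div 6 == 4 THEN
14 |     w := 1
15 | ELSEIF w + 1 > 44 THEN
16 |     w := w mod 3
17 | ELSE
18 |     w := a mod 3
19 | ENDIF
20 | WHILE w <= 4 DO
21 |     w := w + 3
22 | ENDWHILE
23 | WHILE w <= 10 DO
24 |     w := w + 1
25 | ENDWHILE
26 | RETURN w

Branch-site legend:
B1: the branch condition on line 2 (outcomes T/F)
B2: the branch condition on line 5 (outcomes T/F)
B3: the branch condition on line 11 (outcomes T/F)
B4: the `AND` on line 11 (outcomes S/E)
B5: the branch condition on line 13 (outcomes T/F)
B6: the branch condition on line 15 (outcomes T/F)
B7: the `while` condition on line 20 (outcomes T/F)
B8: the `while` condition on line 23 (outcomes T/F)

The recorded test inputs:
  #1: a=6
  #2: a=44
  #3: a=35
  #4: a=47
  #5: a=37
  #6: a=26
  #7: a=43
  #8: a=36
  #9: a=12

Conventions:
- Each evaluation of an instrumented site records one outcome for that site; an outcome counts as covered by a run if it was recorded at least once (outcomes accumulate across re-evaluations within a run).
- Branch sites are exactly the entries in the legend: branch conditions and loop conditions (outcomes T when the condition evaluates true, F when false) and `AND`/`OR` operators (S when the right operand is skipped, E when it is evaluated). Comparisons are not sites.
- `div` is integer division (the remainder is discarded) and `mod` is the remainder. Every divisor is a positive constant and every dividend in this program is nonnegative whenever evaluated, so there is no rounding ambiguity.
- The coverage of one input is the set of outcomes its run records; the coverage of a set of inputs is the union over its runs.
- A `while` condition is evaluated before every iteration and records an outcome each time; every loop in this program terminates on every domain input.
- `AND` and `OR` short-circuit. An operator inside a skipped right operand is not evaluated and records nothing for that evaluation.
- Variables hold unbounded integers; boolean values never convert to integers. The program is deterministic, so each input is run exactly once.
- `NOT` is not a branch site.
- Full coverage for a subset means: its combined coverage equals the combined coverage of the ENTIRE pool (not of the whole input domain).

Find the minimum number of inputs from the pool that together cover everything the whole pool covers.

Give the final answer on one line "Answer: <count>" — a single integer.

#1 (a=6) -> covered: B1=F, B3=T, B4=E, B7=T, B7=F, B8=T, B8=F
#2 (a=44) -> covered: B1=F, B3=F, B4=E, B5=F, B6=T, B7=T, B7=F, B8=T, B8=F
#3 (a=35) -> covered: B1=F, B3=F, B4=E, B5=F, B6=F, B7=T, B7=F, B8=T, B8=F
#4 (a=47) -> covered: B1=F, B3=F, B4=E, B5=F, B6=T, B7=T, B7=F, B8=T, B8=F
#5 (a=37) -> covered: B1=F, B3=F, B4=E, B5=F, B6=F, B7=T, B7=F, B8=T, B8=F
#6 (a=26) -> covered: B1=F, B3=T, B4=E, B7=T, B7=F, B8=T, B8=F
#7 (a=43) -> covered: B1=F, B3=F, B4=E, B5=F, B6=F, B7=T, B7=F, B8=T, B8=F
#8 (a=36) -> covered: B1=T, B2=T, B3=F, B4=S, B5=F, B6=F, B7=T, B7=F, B8=T, B8=F
#9 (a=12) -> covered: B1=F, B3=T, B4=E, B7=T, B7=F, B8=T, B8=F
pool-wide coverage (14 outcomes): B1=T, B1=F, B2=T, B3=T, B3=F, B4=S, B4=E, B5=F, B6=T, B6=F, B7=T, B7=F, B8=T, B8=F
no size-1 subset reaches all 14 outcomes (best union: 10/14)
no size-2 subset reaches all 14 outcomes (best union: 13/14)
inputs {1, 2, 8} (size 3) cover everything; no size-3 subset with a lexicographically smaller index list covers all 14

Answer: 3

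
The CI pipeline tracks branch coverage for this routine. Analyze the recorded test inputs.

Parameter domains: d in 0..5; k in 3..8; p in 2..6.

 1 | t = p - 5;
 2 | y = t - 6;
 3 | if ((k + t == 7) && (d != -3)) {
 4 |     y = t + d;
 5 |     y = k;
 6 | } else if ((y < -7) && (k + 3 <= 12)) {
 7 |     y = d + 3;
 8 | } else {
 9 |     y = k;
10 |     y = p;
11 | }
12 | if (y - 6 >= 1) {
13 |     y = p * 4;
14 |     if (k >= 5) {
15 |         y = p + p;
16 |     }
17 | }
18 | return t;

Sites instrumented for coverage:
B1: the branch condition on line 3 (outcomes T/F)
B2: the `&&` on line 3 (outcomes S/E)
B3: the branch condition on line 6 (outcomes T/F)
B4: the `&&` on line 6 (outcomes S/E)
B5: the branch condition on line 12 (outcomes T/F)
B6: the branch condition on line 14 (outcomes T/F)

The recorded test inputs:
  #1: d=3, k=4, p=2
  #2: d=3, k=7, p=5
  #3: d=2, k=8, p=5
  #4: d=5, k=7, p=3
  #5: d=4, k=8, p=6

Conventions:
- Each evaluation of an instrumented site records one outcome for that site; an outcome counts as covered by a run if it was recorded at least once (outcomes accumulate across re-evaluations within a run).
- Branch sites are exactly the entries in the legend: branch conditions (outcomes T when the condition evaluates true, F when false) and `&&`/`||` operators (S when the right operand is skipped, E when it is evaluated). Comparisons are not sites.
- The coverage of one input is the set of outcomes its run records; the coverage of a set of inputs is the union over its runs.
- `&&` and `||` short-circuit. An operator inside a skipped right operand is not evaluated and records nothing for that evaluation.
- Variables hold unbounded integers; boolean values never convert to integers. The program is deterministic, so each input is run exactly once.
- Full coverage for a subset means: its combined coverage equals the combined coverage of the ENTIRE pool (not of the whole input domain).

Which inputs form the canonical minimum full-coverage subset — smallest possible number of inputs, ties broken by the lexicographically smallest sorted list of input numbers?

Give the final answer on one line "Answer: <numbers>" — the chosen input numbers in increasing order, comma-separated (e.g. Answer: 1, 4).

test 1 (d=3, k=4, p=2) hits B1=F, B2=S, B3=T, B4=E, B5=F
test 2 (d=3, k=7, p=5) hits B1=T, B2=E, B5=T, B6=T
test 3 (d=2, k=8, p=5) hits B1=F, B2=S, B3=F, B4=S, B5=F
test 4 (d=5, k=7, p=3) hits B1=F, B2=S, B3=T, B4=E, B5=T, B6=T
test 5 (d=4, k=8, p=6) hits B1=F, B2=S, B3=F, B4=S, B5=F
the full pool covers 11 outcomes: B1=T, B1=F, B2=S, B2=E, B3=T, B3=F, B4=S, B4=E, B5=T, B5=F, B6=T
size 1 is not enough: best union over all size-1 subsets is 6/11
size 2 is not enough: best union over all size-2 subsets is 9/11
inputs {1, 2, 3} (size 3) cover everything; no size-3 subset with a lexicographically smaller index list covers all 11

Answer: 1, 2, 3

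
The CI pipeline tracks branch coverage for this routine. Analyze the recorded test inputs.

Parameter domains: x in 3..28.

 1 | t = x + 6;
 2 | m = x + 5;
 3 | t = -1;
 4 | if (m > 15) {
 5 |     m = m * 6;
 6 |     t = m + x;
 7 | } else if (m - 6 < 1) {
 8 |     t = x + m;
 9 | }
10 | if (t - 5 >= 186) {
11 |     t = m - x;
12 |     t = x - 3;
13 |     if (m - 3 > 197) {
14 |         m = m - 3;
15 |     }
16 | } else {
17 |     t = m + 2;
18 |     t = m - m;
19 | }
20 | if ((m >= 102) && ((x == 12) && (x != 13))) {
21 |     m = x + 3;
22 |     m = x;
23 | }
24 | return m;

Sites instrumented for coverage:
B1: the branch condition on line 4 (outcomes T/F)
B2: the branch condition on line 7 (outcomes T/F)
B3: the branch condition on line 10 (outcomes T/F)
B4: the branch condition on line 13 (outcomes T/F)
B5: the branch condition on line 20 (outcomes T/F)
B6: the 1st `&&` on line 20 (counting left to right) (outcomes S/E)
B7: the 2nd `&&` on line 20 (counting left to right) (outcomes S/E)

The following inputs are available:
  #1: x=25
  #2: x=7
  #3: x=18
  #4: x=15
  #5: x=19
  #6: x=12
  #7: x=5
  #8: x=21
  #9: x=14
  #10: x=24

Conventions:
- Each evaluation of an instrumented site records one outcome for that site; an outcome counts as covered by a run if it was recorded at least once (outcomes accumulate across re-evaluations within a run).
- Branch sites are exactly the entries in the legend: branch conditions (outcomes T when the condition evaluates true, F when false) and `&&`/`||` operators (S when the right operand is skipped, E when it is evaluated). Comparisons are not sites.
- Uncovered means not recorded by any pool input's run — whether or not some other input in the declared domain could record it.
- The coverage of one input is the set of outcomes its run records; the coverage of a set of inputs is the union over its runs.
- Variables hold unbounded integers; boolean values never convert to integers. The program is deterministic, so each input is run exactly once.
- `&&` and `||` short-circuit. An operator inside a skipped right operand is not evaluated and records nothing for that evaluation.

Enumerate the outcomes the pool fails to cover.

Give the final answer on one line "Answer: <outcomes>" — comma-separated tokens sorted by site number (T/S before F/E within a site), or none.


run #1 (x=25) records B1=T, B3=T, B4=F, B5=F, B6=E, B7=S
run #2 (x=7) records B1=F, B2=F, B3=F, B5=F, B6=S
run #3 (x=18) records B1=T, B3=F, B5=F, B6=E, B7=S
run #4 (x=15) records B1=T, B3=F, B5=F, B6=E, B7=S
run #5 (x=19) records B1=T, B3=F, B5=F, B6=E, B7=S
run #6 (x=12) records B1=T, B3=F, B5=T, B6=E, B7=E
run #7 (x=5) records B1=F, B2=F, B3=F, B5=F, B6=S
run #8 (x=21) records B1=T, B3=F, B5=F, B6=E, B7=S
run #9 (x=14) records B1=T, B3=F, B5=F, B6=E, B7=S
run #10 (x=24) records B1=T, B3=T, B4=F, B5=F, B6=E, B7=S
union over the pool: B1=T, B1=F, B2=F, B3=T, B3=F, B4=F, B5=T, B5=F, B6=S, B6=E, B7=S, B7=E
uncovered (2 of 14): B2=T, B4=T
Answer: B2=T, B4=T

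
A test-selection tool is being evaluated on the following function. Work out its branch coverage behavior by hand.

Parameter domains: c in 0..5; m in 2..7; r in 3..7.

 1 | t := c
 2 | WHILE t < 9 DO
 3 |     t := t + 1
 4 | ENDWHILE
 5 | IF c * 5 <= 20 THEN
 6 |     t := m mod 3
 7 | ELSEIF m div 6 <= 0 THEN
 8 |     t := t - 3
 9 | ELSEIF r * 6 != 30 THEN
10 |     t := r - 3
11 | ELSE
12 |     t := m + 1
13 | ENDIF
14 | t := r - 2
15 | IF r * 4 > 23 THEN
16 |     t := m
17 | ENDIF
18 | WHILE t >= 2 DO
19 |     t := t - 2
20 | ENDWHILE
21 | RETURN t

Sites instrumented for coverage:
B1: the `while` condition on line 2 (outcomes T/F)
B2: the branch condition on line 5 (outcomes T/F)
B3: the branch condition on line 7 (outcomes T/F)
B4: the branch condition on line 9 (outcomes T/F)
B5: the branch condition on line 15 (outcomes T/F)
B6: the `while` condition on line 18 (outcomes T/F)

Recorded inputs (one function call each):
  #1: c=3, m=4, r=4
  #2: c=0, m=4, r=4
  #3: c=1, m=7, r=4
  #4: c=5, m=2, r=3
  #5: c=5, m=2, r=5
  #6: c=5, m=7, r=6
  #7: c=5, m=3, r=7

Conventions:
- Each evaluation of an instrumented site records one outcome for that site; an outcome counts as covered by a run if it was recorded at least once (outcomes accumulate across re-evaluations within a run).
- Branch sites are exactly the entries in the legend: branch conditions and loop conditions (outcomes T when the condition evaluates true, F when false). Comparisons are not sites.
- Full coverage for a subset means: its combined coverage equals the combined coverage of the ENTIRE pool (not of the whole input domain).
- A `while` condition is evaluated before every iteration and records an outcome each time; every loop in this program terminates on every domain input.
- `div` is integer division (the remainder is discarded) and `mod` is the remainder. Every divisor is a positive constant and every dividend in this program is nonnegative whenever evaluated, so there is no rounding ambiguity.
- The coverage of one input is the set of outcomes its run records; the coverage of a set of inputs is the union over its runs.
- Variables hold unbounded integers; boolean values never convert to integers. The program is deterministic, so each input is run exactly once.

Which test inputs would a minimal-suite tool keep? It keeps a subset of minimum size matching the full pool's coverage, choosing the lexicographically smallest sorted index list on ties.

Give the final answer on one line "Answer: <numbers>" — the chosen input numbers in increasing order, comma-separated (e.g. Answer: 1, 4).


#1 (c=3, m=4, r=4) -> B1->T, B1->T, B1->T, B1->T, B1->T, B1->T, B1->F, B2->T, B5->F, B6->T, B6->F; covered: B1=T, B1=F, B2=T, B5=F, B6=T, B6=F
#2 (c=0, m=4, r=4) -> B1->T, B1->T, B1->T, B1->T, B1->T, B1->T, B1->T, B1->T, B1->T, B1->F, B2->T, B5->F, B6->T, B6->F; covered: B1=T, B1=F, B2=T, B5=F, B6=T, B6=F
#3 (c=1, m=7, r=4) -> B1->T, B1->T, B1->T, B1->T, B1->T, B1->T, B1->T, B1->T, B1->F, B2->T, B5->F, B6->T, B6->F; covered: B1=T, B1=F, B2=T, B5=F, B6=T, B6=F
#4 (c=5, m=2, r=3) -> B1->T, B1->T, B1->T, B1->T, B1->F, B2->F, B3->T, B5->F, B6->F; covered: B1=T, B1=F, B2=F, B3=T, B5=F, B6=F
#5 (c=5, m=2, r=5) -> B1->T, B1->T, B1->T, B1->T, B1->F, B2->F, B3->T, B5->F, B6->T, B6->F; covered: B1=T, B1=F, B2=F, B3=T, B5=F, B6=T, B6=F
#6 (c=5, m=7, r=6) -> B1->T, B1->T, B1->T, B1->T, B1->F, B2->F, B3->F, B4->T, B5->T, B6->T, B6->T, B6->T, B6->F; covered: B1=T, B1=F, B2=F, B3=F, B4=T, B5=T, B6=T, B6=F
#7 (c=5, m=3, r=7) -> B1->T, B1->T, B1->T, B1->T, B1->F, B2->F, B3->T, B5->T, B6->T, B6->F; covered: B1=T, B1=F, B2=F, B3=T, B5=T, B6=T, B6=F
the full pool covers 11 outcomes: B1=T, B1=F, B2=T, B2=F, B3=T, B3=F, B4=T, B5=T, B5=F, B6=T, B6=F
every size-1 subset falls short of the 11 outcomes (best: 8/11)
every size-2 subset falls short of the 11 outcomes (best: 10/11)
at size 3, {1, 4, 6} reaches all 11 outcomes; every lexicographically earlier size-3 subset fails
Answer: 1, 4, 6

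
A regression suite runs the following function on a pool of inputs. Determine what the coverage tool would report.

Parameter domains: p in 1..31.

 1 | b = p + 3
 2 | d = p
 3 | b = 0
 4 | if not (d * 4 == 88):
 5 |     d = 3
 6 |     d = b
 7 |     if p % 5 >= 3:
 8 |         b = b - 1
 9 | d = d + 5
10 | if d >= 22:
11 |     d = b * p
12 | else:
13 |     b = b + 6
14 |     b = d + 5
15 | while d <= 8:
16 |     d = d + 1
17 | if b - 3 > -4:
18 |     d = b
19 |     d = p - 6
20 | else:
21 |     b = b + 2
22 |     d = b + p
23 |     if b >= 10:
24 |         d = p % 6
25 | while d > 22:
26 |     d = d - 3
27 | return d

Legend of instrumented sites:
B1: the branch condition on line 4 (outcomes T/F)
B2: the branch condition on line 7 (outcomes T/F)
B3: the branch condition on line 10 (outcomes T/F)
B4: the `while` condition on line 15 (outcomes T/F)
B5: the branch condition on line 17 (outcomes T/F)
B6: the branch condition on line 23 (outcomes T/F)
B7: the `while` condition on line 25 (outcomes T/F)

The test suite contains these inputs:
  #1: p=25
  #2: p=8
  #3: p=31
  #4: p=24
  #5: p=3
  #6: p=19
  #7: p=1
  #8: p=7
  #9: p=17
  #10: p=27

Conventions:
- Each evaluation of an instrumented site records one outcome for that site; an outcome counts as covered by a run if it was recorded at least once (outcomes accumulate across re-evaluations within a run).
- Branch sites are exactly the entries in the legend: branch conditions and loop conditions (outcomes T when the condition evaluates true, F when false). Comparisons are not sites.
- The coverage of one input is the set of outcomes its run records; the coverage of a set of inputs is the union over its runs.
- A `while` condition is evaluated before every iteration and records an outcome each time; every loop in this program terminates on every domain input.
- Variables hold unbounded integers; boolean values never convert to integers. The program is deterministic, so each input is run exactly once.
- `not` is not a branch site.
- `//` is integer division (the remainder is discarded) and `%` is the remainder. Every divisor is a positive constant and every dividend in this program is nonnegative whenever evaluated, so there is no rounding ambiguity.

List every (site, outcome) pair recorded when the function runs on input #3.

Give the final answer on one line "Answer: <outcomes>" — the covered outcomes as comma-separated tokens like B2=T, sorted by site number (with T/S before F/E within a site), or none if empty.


Running input #3 (p=31), event by event:
  B1->T, B2->F, B3->F, B4->T, B4->T, B4->T, B4->T, B4->F, B5->T, B7->T
  B7->F
collecting distinct outcomes: B1=T, B2=F, B3=F, B4=T, B4=F, B5=T, B7=T, B7=F
Answer: B1=T, B2=F, B3=F, B4=T, B4=F, B5=T, B7=T, B7=F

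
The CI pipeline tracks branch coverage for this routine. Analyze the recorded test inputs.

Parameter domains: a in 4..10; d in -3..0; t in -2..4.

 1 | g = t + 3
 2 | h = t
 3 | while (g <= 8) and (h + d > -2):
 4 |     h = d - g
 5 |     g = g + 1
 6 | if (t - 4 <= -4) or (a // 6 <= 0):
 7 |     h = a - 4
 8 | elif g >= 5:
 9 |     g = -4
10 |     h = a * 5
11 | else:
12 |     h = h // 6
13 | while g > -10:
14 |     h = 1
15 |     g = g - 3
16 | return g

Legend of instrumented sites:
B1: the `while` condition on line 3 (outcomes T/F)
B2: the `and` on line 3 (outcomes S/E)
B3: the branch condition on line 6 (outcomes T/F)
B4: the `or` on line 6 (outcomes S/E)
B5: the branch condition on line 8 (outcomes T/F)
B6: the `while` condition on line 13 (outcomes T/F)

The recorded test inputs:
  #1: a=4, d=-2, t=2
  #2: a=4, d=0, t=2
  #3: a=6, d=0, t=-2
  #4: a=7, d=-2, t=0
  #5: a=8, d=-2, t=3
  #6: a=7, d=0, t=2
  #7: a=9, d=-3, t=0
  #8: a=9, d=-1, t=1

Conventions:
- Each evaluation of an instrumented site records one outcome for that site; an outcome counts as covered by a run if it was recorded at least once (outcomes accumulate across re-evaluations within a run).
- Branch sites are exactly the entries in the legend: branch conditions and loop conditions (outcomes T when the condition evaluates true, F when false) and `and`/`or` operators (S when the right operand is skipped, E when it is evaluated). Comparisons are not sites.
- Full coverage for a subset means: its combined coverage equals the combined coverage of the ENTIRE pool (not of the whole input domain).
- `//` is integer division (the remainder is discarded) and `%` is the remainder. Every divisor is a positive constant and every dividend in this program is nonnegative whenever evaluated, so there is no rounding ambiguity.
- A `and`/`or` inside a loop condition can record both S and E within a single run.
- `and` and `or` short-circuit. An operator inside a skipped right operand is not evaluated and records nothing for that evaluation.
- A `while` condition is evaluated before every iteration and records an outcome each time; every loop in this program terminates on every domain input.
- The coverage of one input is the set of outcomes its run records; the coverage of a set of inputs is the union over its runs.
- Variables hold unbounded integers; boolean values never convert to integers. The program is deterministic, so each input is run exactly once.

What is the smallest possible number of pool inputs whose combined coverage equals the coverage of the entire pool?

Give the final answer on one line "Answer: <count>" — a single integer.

run #1 (a=4, d=-2, t=2) runs B2->E, B1->T, B2->E, B1->F, B4->E, B3->T, B6->T, B6->T, B6->T, B6->T, B6->T, B6->T, B6->F; records B1=T, B1=F, B2=E, B3=T, B4=E, B6=T, B6=F
run #2 (a=4, d=0, t=2) runs B2->E, B1->T, B2->E, B1->F, B4->E, B3->T, B6->T, B6->T, B6->T, B6->T, B6->T, B6->T, B6->F; records B1=T, B1=F, B2=E, B3=T, B4=E, B6=T, B6=F
run #3 (a=6, d=0, t=-2) runs B2->E, B1->F, B4->S, B3->T, B6->T, B6->T, B6->T, B6->T, B6->F; records B1=F, B2=E, B3=T, B4=S, B6=T, B6=F
run #4 (a=7, d=-2, t=0) runs B2->E, B1->F, B4->S, B3->T, B6->T, B6->T, B6->T, B6->T, B6->T, B6->F; records B1=F, B2=E, B3=T, B4=S, B6=T, B6=F
run #5 (a=8, d=-2, t=3) runs B2->E, B1->T, B2->E, B1->F, B4->E, B3->F, B5->T, B6->T, B6->T, B6->F; records B1=T, B1=F, B2=E, B3=F, B4=E, B5=T, B6=T, B6=F
run #6 (a=7, d=0, t=2) runs B2->E, B1->T, B2->E, B1->F, B4->E, B3->F, B5->T, B6->T, B6->T, B6->F; records B1=T, B1=F, B2=E, B3=F, B4=E, B5=T, B6=T, B6=F
run #7 (a=9, d=-3, t=0) runs B2->E, B1->F, B4->S, B3->T, B6->T, B6->T, B6->T, B6->T, B6->T, B6->F; records B1=F, B2=E, B3=T, B4=S, B6=T, B6=F
run #8 (a=9, d=-1, t=1) runs B2->E, B1->T, B2->E, B1->F, B4->E, B3->F, B5->T, B6->T, B6->T, B6->F; records B1=T, B1=F, B2=E, B3=F, B4=E, B5=T, B6=T, B6=F
pool-wide coverage (10 outcomes): B1=T, B1=F, B2=E, B3=T, B3=F, B4=S, B4=E, B5=T, B6=T, B6=F
size 1 is not enough: best union over all size-1 subsets is 8/10
the canonical winner is {3, 5}: size 2, full 10-outcome coverage, earliest index list among size-2 covers

Answer: 2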